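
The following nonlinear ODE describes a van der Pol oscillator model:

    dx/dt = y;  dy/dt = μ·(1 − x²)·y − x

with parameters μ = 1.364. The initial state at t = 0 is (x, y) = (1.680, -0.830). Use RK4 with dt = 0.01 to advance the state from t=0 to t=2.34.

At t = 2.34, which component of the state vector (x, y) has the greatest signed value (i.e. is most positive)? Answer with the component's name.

t=0.000: state=(1.680, -0.830)
step 1 (dt=0.01): k1=(-0.830, 0.383), k2=(-0.828, 0.367), k3=(-0.828, 0.367), k4=(-0.826, 0.351); state += dt/6·(k1+2k2+2k3+k4)
t=0.010: state=(1.672, -0.826)
t=0.020: state=(1.663, -0.823)
t=0.030: state=(1.655, -0.820)
continuing one RK4 step at a time; state shown every 10 steps (Δt=0.1):
t=0.100: state=(1.598, -0.806)
t=0.200: state=(1.518, -0.805)
t=0.300: state=(1.437, -0.822)
t=0.400: state=(1.353, -0.853)
t=0.500: state=(1.266, -0.899)
t=0.600: state=(1.173, -0.959)
t=0.700: state=(1.073, -1.036)
t=0.800: state=(0.965, -1.132)
t=0.900: state=(0.846, -1.252)
t=1.000: state=(0.714, -1.401)
t=1.100: state=(0.565, -1.584)
t=1.200: state=(0.395, -1.810)
t=1.300: state=(0.201, -2.080)
t=1.400: state=(-0.022, -2.390)
t=1.500: state=(-0.277, -2.714)
t=1.600: state=(-0.563, -2.991)
t=1.700: state=(-0.871, -3.120)
t=1.800: state=(-1.179, -2.993)
t=1.900: state=(-1.459, -2.575)
t=2.000: state=(-1.687, -1.958)
t=2.100: state=(-1.850, -1.307)
t=2.200: state=(-1.952, -0.753)
t=2.300: state=(-2.005, -0.342)
t=2.340: state=(-2.016, -0.216)
compare at T: x=-2.016, y=-0.216

largest component: y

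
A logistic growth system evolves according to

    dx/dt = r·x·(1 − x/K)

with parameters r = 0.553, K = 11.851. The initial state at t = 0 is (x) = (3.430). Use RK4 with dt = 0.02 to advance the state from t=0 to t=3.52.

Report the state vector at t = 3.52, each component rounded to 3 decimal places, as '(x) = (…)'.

t=0.000: state=(3.430)
step 1 (dt=0.02): k1=(1.348), k2=(1.351), k3=(1.351), k4=(1.354); state += dt/6·(k1+2k2+2k3+k4)
t=0.020: state=(3.457)
t=0.040: state=(3.484)
t=0.060: state=(3.511)
continuing one RK4 step at a time; state shown every 10 steps (Δt=0.2):
t=0.200: state=(3.706)
t=0.400: state=(3.993)
t=0.600: state=(4.291)
t=0.800: state=(4.598)
t=1.000: state=(4.913)
t=1.200: state=(5.234)
t=1.400: state=(5.559)
t=1.600: state=(5.886)
t=1.800: state=(6.213)
t=2.000: state=(6.539)
t=2.200: state=(6.861)
t=2.400: state=(7.177)
t=2.600: state=(7.487)
t=2.800: state=(7.787)
t=3.000: state=(8.077)
t=3.200: state=(8.355)
t=3.400: state=(8.622)
t=3.520: state=(8.775)

(x) = (8.775)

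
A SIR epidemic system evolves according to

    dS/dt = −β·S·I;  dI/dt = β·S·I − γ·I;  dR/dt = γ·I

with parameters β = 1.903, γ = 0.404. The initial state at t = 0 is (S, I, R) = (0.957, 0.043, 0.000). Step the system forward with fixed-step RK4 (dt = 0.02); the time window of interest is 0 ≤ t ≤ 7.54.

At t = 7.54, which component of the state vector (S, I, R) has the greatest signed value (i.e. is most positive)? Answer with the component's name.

t=0.000: state=(0.957, 0.043, 0.000)
step 1 (dt=0.02): k1=(-0.078, 0.061, 0.017), k2=(-0.079, 0.062, 0.018), k3=(-0.079, 0.062, 0.018), k4=(-0.080, 0.063, 0.018); state += dt/6·(k1+2k2+2k3+k4)
t=0.020: state=(0.955, 0.044, 0.000)
t=0.040: state=(0.954, 0.046, 0.001)
t=0.060: state=(0.952, 0.047, 0.001)
continuing one RK4 step at a time; state shown every 25 steps (Δt=0.5):
t=0.500: state=(0.902, 0.085, 0.013)
t=1.000: state=(0.806, 0.158, 0.037)
t=1.500: state=(0.662, 0.260, 0.078)
t=2.000: state=(0.490, 0.368, 0.142)
t=2.500: state=(0.332, 0.443, 0.225)
t=3.000: state=(0.214, 0.468, 0.317)
t=3.500: state=(0.138, 0.451, 0.411)
t=4.000: state=(0.092, 0.410, 0.498)
t=4.500: state=(0.063, 0.361, 0.576)
t=5.000: state=(0.046, 0.310, 0.644)
t=5.500: state=(0.035, 0.263, 0.702)
t=6.000: state=(0.028, 0.222, 0.750)
t=6.500: state=(0.023, 0.186, 0.791)
t=7.000: state=(0.020, 0.155, 0.826)
t=7.500: state=(0.017, 0.129, 0.854)
t=7.540: state=(0.017, 0.127, 0.856)
compare at T: S=0.017, I=0.127, R=0.856

largest component: R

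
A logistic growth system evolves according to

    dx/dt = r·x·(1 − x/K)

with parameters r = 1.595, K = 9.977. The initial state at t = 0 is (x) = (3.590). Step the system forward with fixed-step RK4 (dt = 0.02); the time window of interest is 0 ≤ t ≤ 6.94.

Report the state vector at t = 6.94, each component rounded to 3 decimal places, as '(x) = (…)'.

t=0.000: state=(3.590)
step 1 (dt=0.02): k1=(3.666), k2=(3.682), k3=(3.682), k4=(3.698); state += dt/6·(k1+2k2+2k3+k4)
t=0.020: state=(3.664)
t=0.040: state=(3.738)
t=0.060: state=(3.813)
continuing one RK4 step at a time; state shown every 25 steps (Δt=0.5):
t=0.500: state=(5.538)
t=1.000: state=(7.331)
t=1.500: state=(8.582)
t=2.000: state=(9.296)
t=2.500: state=(9.658)
t=3.000: state=(9.831)
t=3.500: state=(9.911)
t=4.000: state=(9.947)
t=4.500: state=(9.963)
t=5.000: state=(9.971)
t=5.500: state=(9.974)
t=6.000: state=(9.976)
t=6.500: state=(9.976)
t=6.940: state=(9.977)

(x) = (9.977)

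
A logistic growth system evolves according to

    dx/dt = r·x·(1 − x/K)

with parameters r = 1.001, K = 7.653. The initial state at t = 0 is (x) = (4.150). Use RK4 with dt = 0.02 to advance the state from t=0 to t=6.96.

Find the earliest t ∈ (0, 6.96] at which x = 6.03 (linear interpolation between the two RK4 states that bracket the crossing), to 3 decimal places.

t=0.000: state=(4.150)
step 1 (dt=0.02): k1=(1.901), k2=(1.900), k3=(1.900), k4=(1.898); state += dt/6·(k1+2k2+2k3+k4)
t=0.020: state=(4.188)
t=0.040: state=(4.226)
t=0.060: state=(4.264)
continuing one RK4 step at a time; state shown every 25 steps (Δt=0.5):
t=0.500: state=(5.062)
t=1.000: state=(5.841)
t=1.140: state=(6.028)
next step: t=1.160: state=(6.053) — x has crossed 6.03
linear interpolation between t=1.140 (6.02764) and t=1.160 (6.05312) → t≈1.142

t = 1.142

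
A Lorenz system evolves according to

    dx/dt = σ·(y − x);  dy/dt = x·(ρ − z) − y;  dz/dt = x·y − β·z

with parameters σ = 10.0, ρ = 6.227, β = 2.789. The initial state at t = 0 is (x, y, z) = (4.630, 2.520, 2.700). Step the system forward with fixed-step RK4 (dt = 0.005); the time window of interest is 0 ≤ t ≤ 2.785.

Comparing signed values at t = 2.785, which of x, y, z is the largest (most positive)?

largest component: z

t=0.000: state=(4.630, 2.520, 2.700)
step 1 (dt=0.005): k1=(-21.100, 13.810, 4.137), k2=(-20.227, 13.542, 4.134), k3=(-20.256, 13.550, 4.136), k4=(-19.410, 13.291, 4.131); state += dt/6·(k1+2k2+2k3+k4)
t=0.005: state=(4.529, 2.588, 2.721)
t=0.010: state=(4.436, 2.653, 2.741)
t=0.015: state=(4.350, 2.716, 2.762)
continuing one RK4 step at a time; state shown every 20 steps (Δt=0.1):
t=0.100: state=(3.702, 3.546, 3.116)
t=0.200: state=(3.865, 4.226, 3.640)
t=0.300: state=(4.276, 4.689, 4.352)
t=0.400: state=(4.618, 4.861, 5.168)
t=0.500: state=(4.729, 4.702, 5.880)
t=0.600: state=(4.573, 4.304, 6.285)
t=0.700: state=(4.234, 3.851, 6.318)
t=0.800: state=(3.852, 3.491, 6.066)
t=0.900: state=(3.539, 3.282, 5.672)
t=1.000: state=(3.347, 3.220, 5.260)
t=1.100: state=(3.281, 3.275, 4.913)
t=1.200: state=(3.326, 3.416, 4.679)
t=1.300: state=(3.452, 3.609, 4.579)
t=1.400: state=(3.629, 3.819, 4.614)
t=1.500: state=(3.819, 4.002, 4.767)
t=1.600: state=(3.983, 4.122, 4.995)
t=1.700: state=(4.088, 4.155, 5.243)
t=1.800: state=(4.114, 4.101, 5.449)
t=1.900: state=(4.066, 3.987, 5.568)
t=2.000: state=(3.967, 3.853, 5.586)
t=2.100: state=(3.850, 3.735, 5.518)
t=2.200: state=(3.746, 3.657, 5.397)
t=2.300: state=(3.676, 3.627, 5.260)
t=2.400: state=(3.648, 3.640, 5.139)
t=2.500: state=(3.659, 3.688, 5.055)
t=2.600: state=(3.702, 3.755, 5.020)
t=2.700: state=(3.762, 3.825, 5.033)
t=2.785: state=(3.815, 3.876, 5.076)
compare at T: x=3.815, y=3.876, z=5.076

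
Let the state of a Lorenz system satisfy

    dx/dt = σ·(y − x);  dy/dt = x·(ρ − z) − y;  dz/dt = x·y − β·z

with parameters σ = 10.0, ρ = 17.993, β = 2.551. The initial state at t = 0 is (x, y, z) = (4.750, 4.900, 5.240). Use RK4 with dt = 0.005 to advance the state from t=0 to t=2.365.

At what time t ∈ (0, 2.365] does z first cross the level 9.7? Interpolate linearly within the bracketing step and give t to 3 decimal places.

t=0.000: state=(4.750, 4.900, 5.240)
step 1 (dt=0.005): k1=(1.500, 55.677, 9.908), k2=(2.854, 55.468, 10.525), k3=(2.815, 55.504, 10.535), k4=(4.134, 55.328, 11.164); state += dt/6·(k1+2k2+2k3+k4)
t=0.005: state=(4.764, 5.177, 5.293)
t=0.010: state=(4.791, 5.454, 5.352)
t=0.015: state=(4.830, 5.729, 5.418)
continuing one RK4 step at a time; state shown every 20 steps (Δt=0.1):
t=0.100: state=(6.907, 10.572, 8.009)
t=0.125: state=(7.884, 11.996, 9.539)
next step: t=0.130: state=(8.091, 12.265, 9.900) — z has crossed 9.7
linear interpolation between t=0.125 (9.53939) and t=0.130 (9.89991) → t≈0.127

t = 0.127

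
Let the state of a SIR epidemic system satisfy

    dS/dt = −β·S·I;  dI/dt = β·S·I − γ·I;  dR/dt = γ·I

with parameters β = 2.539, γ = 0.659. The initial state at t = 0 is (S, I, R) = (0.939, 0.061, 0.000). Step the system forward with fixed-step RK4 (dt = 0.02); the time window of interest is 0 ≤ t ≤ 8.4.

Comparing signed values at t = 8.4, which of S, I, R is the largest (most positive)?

largest component: R

t=0.000: state=(0.939, 0.061, 0.000)
step 1 (dt=0.02): k1=(-0.145, 0.105, 0.040), k2=(-0.148, 0.107, 0.041), k3=(-0.148, 0.107, 0.041), k4=(-0.150, 0.108, 0.042); state += dt/6·(k1+2k2+2k3+k4)
t=0.020: state=(0.936, 0.063, 0.001)
t=0.040: state=(0.933, 0.065, 0.002)
t=0.060: state=(0.930, 0.068, 0.003)
continuing one RK4 step at a time; state shown every 25 steps (Δt=0.5):
t=0.500: state=(0.833, 0.136, 0.031)
t=1.000: state=(0.652, 0.253, 0.095)
t=1.500: state=(0.439, 0.364, 0.197)
t=2.000: state=(0.267, 0.407, 0.326)
t=2.500: state=(0.161, 0.381, 0.458)
t=3.000: state=(0.103, 0.323, 0.574)
t=3.500: state=(0.071, 0.259, 0.670)
t=4.000: state=(0.053, 0.201, 0.746)
t=4.500: state=(0.042, 0.154, 0.804)
t=5.000: state=(0.036, 0.116, 0.848)
t=5.500: state=(0.031, 0.087, 0.881)
t=6.000: state=(0.029, 0.065, 0.906)
t=6.500: state=(0.027, 0.049, 0.925)
t=7.000: state=(0.025, 0.036, 0.939)
t=7.500: state=(0.024, 0.027, 0.949)
t=8.000: state=(0.024, 0.020, 0.957)
t=8.400: state=(0.023, 0.016, 0.961)
compare at T: S=0.023, I=0.016, R=0.961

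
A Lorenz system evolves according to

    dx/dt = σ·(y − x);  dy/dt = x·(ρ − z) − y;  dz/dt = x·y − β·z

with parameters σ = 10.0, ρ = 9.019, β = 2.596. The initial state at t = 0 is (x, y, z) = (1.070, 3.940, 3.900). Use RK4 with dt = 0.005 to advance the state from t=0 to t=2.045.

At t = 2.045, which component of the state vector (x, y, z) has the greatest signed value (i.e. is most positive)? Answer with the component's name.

t=0.000: state=(1.070, 3.940, 3.900)
step 1 (dt=0.005): k1=(28.700, 1.537, -5.909), k2=(28.021, 1.918, -5.583), k3=(28.047, 1.907, -5.591), k4=(27.393, 2.279, -5.272); state += dt/6·(k1+2k2+2k3+k4)
t=0.005: state=(1.210, 3.950, 3.872)
t=0.010: state=(1.344, 3.963, 3.847)
t=0.015: state=(1.472, 3.979, 3.825)
continuing one RK4 step at a time; state shown every 20 steps (Δt=0.1):
t=0.100: state=(3.101, 4.664, 3.852)
t=0.200: state=(4.555, 5.958, 4.800)
t=0.300: state=(5.869, 7.017, 6.757)
t=0.400: state=(6.645, 6.949, 9.180)
t=0.500: state=(6.388, 5.607, 10.761)
t=0.600: state=(5.295, 4.030, 10.766)
t=0.700: state=(4.105, 3.072, 9.734)
t=0.800: state=(3.308, 2.753, 8.430)
t=0.900: state=(2.974, 2.843, 7.259)
t=1.000: state=(3.011, 3.203, 6.386)
t=1.100: state=(3.333, 3.775, 5.897)
t=1.200: state=(3.874, 4.502, 5.866)
t=1.300: state=(4.552, 5.254, 6.351)
t=1.400: state=(5.209, 5.781, 7.304)
t=1.500: state=(5.613, 5.815, 8.441)
t=1.600: state=(5.580, 5.318, 9.286)
t=1.700: state=(5.147, 4.590, 9.506)
t=1.800: state=(4.562, 3.993, 9.151)
t=1.900: state=(4.074, 3.687, 8.499)
t=2.000: state=(3.807, 3.660, 7.815)
t=2.045: state=(3.764, 3.723, 7.546)
compare at T: x=3.764, y=3.723, z=7.546

largest component: z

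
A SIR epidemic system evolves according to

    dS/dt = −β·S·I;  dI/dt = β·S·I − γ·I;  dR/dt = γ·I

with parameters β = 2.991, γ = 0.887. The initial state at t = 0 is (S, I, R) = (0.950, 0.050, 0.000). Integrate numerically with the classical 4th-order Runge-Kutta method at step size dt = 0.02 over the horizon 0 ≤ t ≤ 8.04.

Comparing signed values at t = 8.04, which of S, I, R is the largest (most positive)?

t=0.000: state=(0.950, 0.050, 0.000)
step 1 (dt=0.02): k1=(-0.142, 0.098, 0.044), k2=(-0.145, 0.099, 0.045), k3=(-0.145, 0.099, 0.045), k4=(-0.147, 0.101, 0.046); state += dt/6·(k1+2k2+2k3+k4)
t=0.020: state=(0.947, 0.052, 0.001)
t=0.040: state=(0.944, 0.054, 0.002)
t=0.060: state=(0.941, 0.056, 0.003)
continuing one RK4 step at a time; state shown every 25 steps (Δt=0.5):
t=0.500: state=(0.840, 0.124, 0.037)
t=1.000: state=(0.641, 0.242, 0.117)
t=1.500: state=(0.411, 0.341, 0.249)
t=2.000: state=(0.242, 0.352, 0.406)
t=2.500: state=(0.148, 0.300, 0.552)
t=3.000: state=(0.099, 0.231, 0.670)
t=3.500: state=(0.074, 0.168, 0.758)
t=4.000: state=(0.060, 0.119, 0.821)
t=4.500: state=(0.051, 0.083, 0.866)
t=5.000: state=(0.046, 0.057, 0.896)
t=5.500: state=(0.043, 0.039, 0.918)
t=6.000: state=(0.041, 0.027, 0.932)
t=6.500: state=(0.040, 0.018, 0.942)
t=7.000: state=(0.039, 0.012, 0.949)
t=7.500: state=(0.038, 0.008, 0.953)
t=8.000: state=(0.038, 0.006, 0.956)
t=8.040: state=(0.038, 0.006, 0.957)
compare at T: S=0.038, I=0.006, R=0.957

largest component: R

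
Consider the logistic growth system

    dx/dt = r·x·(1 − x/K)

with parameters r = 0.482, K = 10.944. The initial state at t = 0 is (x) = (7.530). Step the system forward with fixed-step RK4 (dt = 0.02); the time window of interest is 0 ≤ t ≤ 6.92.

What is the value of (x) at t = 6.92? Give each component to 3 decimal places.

(x) = (10.770)

t=0.000: state=(7.530)
step 1 (dt=0.02): k1=(1.132), k2=(1.130), k3=(1.130), k4=(1.128); state += dt/6·(k1+2k2+2k3+k4)
t=0.020: state=(7.553)
t=0.040: state=(7.575)
t=0.060: state=(7.598)
continuing one RK4 step at a time; state shown every 25 steps (Δt=0.5):
t=0.500: state=(8.069)
t=1.000: state=(8.550)
t=1.500: state=(8.970)
t=2.000: state=(9.331)
t=2.500: state=(9.635)
t=3.000: state=(9.888)
t=3.500: state=(10.097)
t=4.000: state=(10.267)
t=4.500: state=(10.405)
t=5.000: state=(10.516)
t=5.500: state=(10.605)
t=6.000: state=(10.676)
t=6.500: state=(10.732)
t=6.920: state=(10.770)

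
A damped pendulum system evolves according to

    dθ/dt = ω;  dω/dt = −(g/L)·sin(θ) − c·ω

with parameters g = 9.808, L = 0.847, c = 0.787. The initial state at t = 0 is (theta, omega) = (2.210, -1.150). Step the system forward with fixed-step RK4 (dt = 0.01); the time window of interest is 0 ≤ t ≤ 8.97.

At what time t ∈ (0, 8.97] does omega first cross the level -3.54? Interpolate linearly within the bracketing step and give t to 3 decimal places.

t=0.000: state=(2.210, -1.150)
step 1 (dt=0.01): k1=(-1.150, -8.388), k2=(-1.192, -8.395), k3=(-1.192, -8.396), k4=(-1.234, -8.404); state += dt/6·(k1+2k2+2k3+k4)
t=0.010: state=(2.198, -1.234)
t=0.020: state=(2.185, -1.318)
t=0.030: state=(2.172, -1.402)
t=0.270: state=(1.584, -3.513)
next step: t=0.280: state=(1.549, -3.601) — omega has crossed -3.54
linear interpolation between t=0.270 (-3.51323) and t=0.280 (-3.60103) → t≈0.273

t = 0.273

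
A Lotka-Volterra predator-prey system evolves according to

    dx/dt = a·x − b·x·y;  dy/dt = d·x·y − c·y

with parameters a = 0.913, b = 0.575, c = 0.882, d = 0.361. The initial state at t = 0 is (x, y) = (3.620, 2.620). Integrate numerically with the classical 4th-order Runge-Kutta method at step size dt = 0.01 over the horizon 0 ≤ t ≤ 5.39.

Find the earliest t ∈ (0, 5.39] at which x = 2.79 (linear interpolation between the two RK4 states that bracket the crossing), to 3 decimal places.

t = 0.378

t=0.000: state=(3.620, 2.620)
step 1 (dt=0.01): k1=(-2.148, 1.113), k2=(-2.154, 1.105), k3=(-2.154, 1.105), k4=(-2.159, 1.097); state += dt/6·(k1+2k2+2k3+k4)
t=0.010: state=(3.598, 2.631)
t=0.020: state=(3.577, 2.642)
t=0.030: state=(3.555, 2.653)
continuing one RK4 step at a time; state shown every 20 steps (Δt=0.2):
t=0.200: state=(3.178, 2.807)
t=0.370: state=(2.806, 2.903)
next step: t=0.380: state=(2.785, 2.907) — x has crossed 2.79
linear interpolation between t=0.370 (2.80632) and t=0.380 (2.78514) → t≈0.378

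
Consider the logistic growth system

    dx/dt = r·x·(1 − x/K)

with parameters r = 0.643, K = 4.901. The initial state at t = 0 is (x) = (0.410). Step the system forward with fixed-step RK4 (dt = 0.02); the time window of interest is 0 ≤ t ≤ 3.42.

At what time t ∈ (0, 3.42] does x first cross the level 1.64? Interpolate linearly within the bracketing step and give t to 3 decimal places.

t=0.000: state=(0.410)
step 1 (dt=0.02): k1=(0.242), k2=(0.243), k3=(0.243), k4=(0.244); state += dt/6·(k1+2k2+2k3+k4)
t=0.020: state=(0.415)
t=0.040: state=(0.420)
t=0.060: state=(0.425)
continuing one RK4 step at a time; state shown every 10 steps (Δt=0.2):
t=0.200: state=(0.461)
t=0.400: state=(0.518)
t=0.600: state=(0.580)
t=0.800: state=(0.649)
t=1.000: state=(0.725)
t=1.200: state=(0.808)
t=1.400: state=(0.899)
t=1.600: state=(0.997)
t=1.800: state=(1.103)
t=2.000: state=(1.217)
t=2.200: state=(1.338)
t=2.400: state=(1.467)
t=2.600: state=(1.603)
t=2.640: state=(1.630)
next step: t=2.660: state=(1.644) — x has crossed 1.64
linear interpolation between t=2.640 (1.63039) and t=2.660 (1.64442) → t≈2.654

t = 2.654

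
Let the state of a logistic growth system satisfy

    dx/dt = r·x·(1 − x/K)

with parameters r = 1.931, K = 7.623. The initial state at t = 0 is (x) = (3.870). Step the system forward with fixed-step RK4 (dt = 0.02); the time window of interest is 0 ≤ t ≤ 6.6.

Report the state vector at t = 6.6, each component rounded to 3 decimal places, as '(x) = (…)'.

t=0.000: state=(3.870)
step 1 (dt=0.02): k1=(3.679), k2=(3.678), k3=(3.678), k4=(3.676); state += dt/6·(k1+2k2+2k3+k4)
t=0.020: state=(3.944)
t=0.040: state=(4.017)
t=0.060: state=(4.090)
continuing one RK4 step at a time; state shown every 25 steps (Δt=0.5):
t=0.500: state=(5.567)
t=1.000: state=(6.683)
t=1.500: state=(7.236)
t=2.000: state=(7.471)
t=2.500: state=(7.564)
t=3.000: state=(7.601)
t=3.500: state=(7.614)
t=4.000: state=(7.620)
t=4.500: state=(7.622)
t=5.000: state=(7.623)
t=5.500: state=(7.623)
t=6.000: state=(7.623)
t=6.500: state=(7.623)
t=6.600: state=(7.623)

(x) = (7.623)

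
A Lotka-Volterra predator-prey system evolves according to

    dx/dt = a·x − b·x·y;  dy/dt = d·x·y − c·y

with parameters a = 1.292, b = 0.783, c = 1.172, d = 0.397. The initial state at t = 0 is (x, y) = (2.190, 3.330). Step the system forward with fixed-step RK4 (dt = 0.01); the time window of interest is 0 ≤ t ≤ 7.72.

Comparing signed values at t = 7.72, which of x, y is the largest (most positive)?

largest component: x

t=0.000: state=(2.190, 3.330)
step 1 (dt=0.01): k1=(-2.881, -1.008), k2=(-2.853, -1.025), k3=(-2.853, -1.025), k4=(-2.826, -1.042); state += dt/6·(k1+2k2+2k3+k4)
t=0.010: state=(2.161, 3.320)
t=0.020: state=(2.133, 3.309)
t=0.030: state=(2.106, 3.298)
continuing one RK4 step at a time; state shown every 25 steps (Δt=0.25):
t=0.250: state=(1.625, 2.995)
t=0.500: state=(1.300, 2.579)
t=0.750: state=(1.129, 2.168)
t=1.000: state=(1.058, 1.802)
t=1.250: state=(1.060, 1.493)
t=1.500: state=(1.121, 1.240)
t=1.750: state=(1.240, 1.040)
t=2.000: state=(1.420, 0.885)
t=2.250: state=(1.669, 0.769)
t=2.500: state=(2.000, 0.688)
t=2.750: state=(2.428, 0.639)
t=3.000: state=(2.966, 0.622)
t=3.250: state=(3.622, 0.643)
t=3.500: state=(4.386, 0.713)
t=3.750: state=(5.203, 0.856)
t=4.000: state=(5.941, 1.112)
t=4.250: state=(6.354, 1.533)
t=4.500: state=(6.143, 2.140)
t=4.750: state=(5.219, 2.819)
t=5.000: state=(3.934, 3.315)
t=5.250: state=(2.787, 3.443)
t=5.500: state=(1.992, 3.247)
t=5.750: state=(1.509, 2.876)
t=6.000: state=(1.237, 2.455)
t=6.250: state=(1.099, 2.055)
t=6.500: state=(1.052, 1.704)
t=6.750: state=(1.072, 1.412)
t=7.000: state=(1.150, 1.176)
t=7.250: state=(1.287, 0.990)
t=7.500: state=(1.486, 0.847)
t=7.720: state=(1.721, 0.752)
compare at T: x=1.721, y=0.752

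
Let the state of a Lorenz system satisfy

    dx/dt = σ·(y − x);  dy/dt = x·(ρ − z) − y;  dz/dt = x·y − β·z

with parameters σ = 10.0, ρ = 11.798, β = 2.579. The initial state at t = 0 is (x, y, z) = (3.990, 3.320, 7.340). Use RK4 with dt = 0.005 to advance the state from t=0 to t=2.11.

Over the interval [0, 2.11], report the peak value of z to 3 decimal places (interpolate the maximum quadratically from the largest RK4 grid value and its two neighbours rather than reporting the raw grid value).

t=0.000: state=(3.990, 3.320, 7.340)
step 1 (dt=0.005): k1=(-6.700, 14.467, -5.683), k2=(-6.171, 14.413, -5.558), k3=(-6.185, 14.418, -5.555), k4=(-5.670, 14.367, -5.429); state += dt/6·(k1+2k2+2k3+k4)
t=0.005: state=(3.959, 3.392, 7.312)
t=0.010: state=(3.933, 3.464, 7.286)
t=0.015: state=(3.912, 3.535, 7.261)
continuing one RK4 step at a time; state shown every 20 steps (Δt=0.1):
t=0.100: state=(4.089, 4.743, 7.081)
t=0.200: state=(5.048, 6.225, 7.692)
t=0.300: state=(6.264, 7.408, 9.411)
t=0.400: state=(7.081, 7.451, 11.771)
t=0.500: state=(6.880, 6.133, 13.364)
t=0.600: state=(5.801, 4.541, 13.293)
t=0.700: state=(4.627, 3.633, 12.100)
t=0.800: state=(3.902, 3.456, 10.643)
t=0.900: state=(3.717, 3.774, 9.414)
t=1.000: state=(3.983, 4.440, 8.655)
t=1.100: state=(4.596, 5.344, 8.539)
t=1.200: state=(5.414, 6.258, 9.183)
t=1.300: state=(6.166, 6.760, 10.475)
t=1.400: state=(6.480, 6.475, 11.850)
t=1.500: state=(6.160, 5.568, 12.540)
t=1.600: state=(5.436, 4.660, 12.285)
t=1.700: state=(4.740, 4.171, 11.439)
t=1.800: state=(4.347, 4.138, 10.475)
t=1.900: state=(4.316, 4.454, 9.716)
t=2.000: state=(4.597, 5.004, 9.358)
t=2.100: state=(5.087, 5.634, 9.509)
t=2.110: state=(5.142, 5.693, 9.553)
largest grid value and its neighbours: z(0.540)=13.52963, z(0.545)=13.53069, z(0.550)=13.52762
parabola through these three points peaks at t≈0.544 with z≈13.53081

max z = 13.531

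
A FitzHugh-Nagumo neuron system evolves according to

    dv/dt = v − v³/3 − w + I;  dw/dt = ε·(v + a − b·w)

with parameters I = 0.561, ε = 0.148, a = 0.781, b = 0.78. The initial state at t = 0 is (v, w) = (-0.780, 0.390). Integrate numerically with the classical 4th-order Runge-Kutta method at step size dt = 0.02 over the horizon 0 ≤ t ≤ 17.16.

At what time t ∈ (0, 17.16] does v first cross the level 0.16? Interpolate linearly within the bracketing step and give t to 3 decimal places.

t=0.000: state=(-0.780, 0.390)
step 1 (dt=0.02): k1=(-0.451, -0.045), k2=(-0.452, -0.045), k3=(-0.452, -0.045), k4=(-0.453, -0.046); state += dt/6·(k1+2k2+2k3+k4)
t=0.020: state=(-0.789, 0.389)
t=0.040: state=(-0.798, 0.388)
t=0.060: state=(-0.807, 0.387)
continuing one RK4 step at a time; state shown every 50 steps (Δt=1):
t=1.000: state=(-1.226, 0.315)
t=2.000: state=(-1.441, 0.200)
t=3.000: state=(-1.449, 0.084)
t=4.000: state=(-1.386, -0.015)
t=5.000: state=(-1.303, -0.092)
t=6.000: state=(-1.213, -0.148)
t=7.000: state=(-1.120, -0.186)
t=8.000: state=(-1.022, -0.206)
t=9.000: state=(-0.916, -0.210)
t=10.000: state=(-0.797, -0.198)
t=11.000: state=(-0.648, -0.168)
t=12.000: state=(-0.434, -0.117)
t=13.000: state=(-0.049, -0.032)
t=13.320: state=(0.149, 0.008)
next step: t=13.340: state=(0.163, 0.011) — v has crossed 0.16
linear interpolation between t=13.320 (0.14865) and t=13.340 (0.16277) → t≈13.336

t = 13.336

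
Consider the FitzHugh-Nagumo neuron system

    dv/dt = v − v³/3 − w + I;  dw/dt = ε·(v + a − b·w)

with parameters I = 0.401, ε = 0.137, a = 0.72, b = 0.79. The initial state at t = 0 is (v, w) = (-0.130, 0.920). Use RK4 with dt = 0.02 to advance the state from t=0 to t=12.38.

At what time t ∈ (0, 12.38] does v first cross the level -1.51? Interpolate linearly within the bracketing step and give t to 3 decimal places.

t=0.000: state=(-0.130, 0.920)
step 1 (dt=0.02): k1=(-0.648, -0.019), k2=(-0.654, -0.020), k3=(-0.654, -0.020), k4=(-0.661, -0.020); state += dt/6·(k1+2k2+2k3+k4)
t=0.020: state=(-0.143, 0.920)
t=0.040: state=(-0.156, 0.919)
t=0.060: state=(-0.170, 0.919)
continuing one RK4 step at a time; state shown every 25 steps (Δt=0.5):
t=0.500: state=(-0.537, 0.898)
t=1.000: state=(-1.079, 0.845)
t=1.440: state=(-1.500, 0.771)
next step: t=1.460: state=(-1.514, 0.768) — v has crossed -1.51
linear interpolation between t=1.440 (-1.49950) and t=1.460 (-1.51420) → t≈1.454

t = 1.454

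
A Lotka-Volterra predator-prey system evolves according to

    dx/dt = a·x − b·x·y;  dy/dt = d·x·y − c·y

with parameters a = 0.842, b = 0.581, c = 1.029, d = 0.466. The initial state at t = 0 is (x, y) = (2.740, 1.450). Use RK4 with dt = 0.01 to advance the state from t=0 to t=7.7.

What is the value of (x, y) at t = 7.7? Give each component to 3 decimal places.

t=0.000: state=(2.740, 1.450)
step 1 (dt=0.01): k1=(-0.001, 0.359), k2=(-0.004, 0.360), k3=(-0.004, 0.360), k4=(-0.007, 0.360); state += dt/6·(k1+2k2+2k3+k4)
t=0.010: state=(2.740, 1.454)
t=0.020: state=(2.740, 1.457)
t=0.030: state=(2.740, 1.461)
continuing one RK4 step at a time; state shown every 25 steps (Δt=0.25):
t=0.250: state=(2.722, 1.542)
t=0.500: state=(2.668, 1.632)
t=0.750: state=(2.582, 1.714)
t=1.000: state=(2.472, 1.779)
t=1.250: state=(2.349, 1.821)
t=1.500: state=(2.222, 1.838)
t=1.750: state=(2.101, 1.828)
t=2.000: state=(1.993, 1.793)
t=2.250: state=(1.903, 1.739)
t=2.500: state=(1.833, 1.671)
t=2.750: state=(1.784, 1.595)
t=3.000: state=(1.757, 1.516)
t=3.250: state=(1.750, 1.437)
t=3.500: state=(1.763, 1.363)
t=3.750: state=(1.794, 1.296)
t=4.000: state=(1.842, 1.239)
t=4.250: state=(1.906, 1.191)
t=4.500: state=(1.984, 1.155)
t=4.750: state=(2.075, 1.131)
t=5.000: state=(2.175, 1.120)
t=5.250: state=(2.282, 1.123)
t=5.500: state=(2.390, 1.140)
t=5.750: state=(2.494, 1.171)
t=6.000: state=(2.589, 1.218)
t=6.250: state=(2.666, 1.279)
t=6.500: state=(2.718, 1.354)
t=6.750: state=(2.740, 1.439)
t=7.000: state=(2.726, 1.530)
t=7.250: state=(2.676, 1.621)
t=7.500: state=(2.594, 1.704)
t=7.700: state=(2.510, 1.760)

(x, y) = (2.510, 1.760)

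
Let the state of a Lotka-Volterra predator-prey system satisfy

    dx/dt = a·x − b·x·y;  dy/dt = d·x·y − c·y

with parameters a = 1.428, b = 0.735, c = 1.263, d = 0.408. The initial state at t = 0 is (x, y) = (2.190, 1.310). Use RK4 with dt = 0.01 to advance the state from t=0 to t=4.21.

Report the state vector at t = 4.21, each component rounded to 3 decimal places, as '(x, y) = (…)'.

(x, y) = (1.811, 1.699)

t=0.000: state=(2.190, 1.310)
step 1 (dt=0.01): k1=(1.019, -0.484), k2=(1.025, -0.480), k3=(1.025, -0.480), k4=(1.031, -0.477); state += dt/6·(k1+2k2+2k3+k4)
t=0.010: state=(2.200, 1.305)
t=0.020: state=(2.211, 1.300)
t=0.030: state=(2.221, 1.296)
continuing one RK4 step at a time; state shown every 20 steps (Δt=0.2):
t=0.200: state=(2.419, 1.228)
t=0.400: state=(2.699, 1.175)
t=0.600: state=(3.027, 1.152)
t=0.800: state=(3.399, 1.163)
t=1.000: state=(3.800, 1.212)
t=1.200: state=(4.205, 1.305)
t=1.400: state=(4.573, 1.451)
t=1.600: state=(4.845, 1.656)
t=1.800: state=(4.960, 1.922)
t=2.000: state=(4.864, 2.232)
t=2.200: state=(4.553, 2.550)
t=2.400: state=(4.079, 2.819)
t=2.600: state=(3.536, 2.988)
t=2.800: state=(3.018, 3.032)
t=3.000: state=(2.582, 2.958)
t=3.200: state=(2.249, 2.796)
t=3.400: state=(2.015, 2.583)
t=3.600: state=(1.865, 2.349)
t=3.800: state=(1.788, 2.117)
t=4.000: state=(1.771, 1.901)
t=4.200: state=(1.808, 1.708)
t=4.210: state=(1.811, 1.699)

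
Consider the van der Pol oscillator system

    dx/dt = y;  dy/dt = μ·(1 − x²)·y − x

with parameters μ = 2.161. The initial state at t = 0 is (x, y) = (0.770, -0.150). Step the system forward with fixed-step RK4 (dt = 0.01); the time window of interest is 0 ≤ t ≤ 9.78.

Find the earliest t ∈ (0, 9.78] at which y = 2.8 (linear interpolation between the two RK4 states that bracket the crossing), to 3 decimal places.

t = 4.605

t=0.000: state=(0.770, -0.150)
step 1 (dt=0.01): k1=(-0.150, -0.902), k2=(-0.155, -0.906), k3=(-0.155, -0.906), k4=(-0.159, -0.909); state += dt/6·(k1+2k2+2k3+k4)
t=0.010: state=(0.768, -0.159)
t=0.020: state=(0.767, -0.168)
t=0.030: state=(0.765, -0.177)
continuing one RK4 step at a time; state shown every 50 steps (Δt=0.5):
t=0.500: state=(0.562, -0.744)
t=1.000: state=(-0.115, -2.219)
t=1.500: state=(-1.549, -2.232)
t=2.000: state=(-1.892, 0.135)
t=2.500: state=(-1.752, 0.352)
t=3.000: state=(-1.555, 0.440)
t=3.500: state=(-1.303, 0.586)
t=4.000: state=(-0.936, 0.944)
t=4.500: state=(-0.217, 2.228)
t=4.600: state=(0.032, 2.768)
next step: t=4.610: state=(0.060, 2.828) — y has crossed 2.8
linear interpolation between t=4.600 (2.76849) and t=4.610 (2.82838) → t≈4.605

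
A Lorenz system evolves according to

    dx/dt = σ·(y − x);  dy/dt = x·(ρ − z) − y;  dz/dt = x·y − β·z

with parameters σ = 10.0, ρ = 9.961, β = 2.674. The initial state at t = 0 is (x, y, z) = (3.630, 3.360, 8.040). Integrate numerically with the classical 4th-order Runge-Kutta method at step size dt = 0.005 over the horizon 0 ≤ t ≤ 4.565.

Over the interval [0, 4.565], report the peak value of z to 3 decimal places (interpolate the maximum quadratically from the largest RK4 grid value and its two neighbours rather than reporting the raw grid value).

t=0.000: state=(3.630, 3.360, 8.040)
step 1 (dt=0.005): k1=(-2.700, 3.613, -9.302), k2=(-2.542, 3.675, -9.230), k3=(-2.545, 3.675, -9.229), k4=(-2.389, 3.737, -9.155); state += dt/6·(k1+2k2+2k3+k4)
t=0.005: state=(3.617, 3.378, 7.994)
t=0.010: state=(3.606, 3.397, 7.948)
t=0.015: state=(3.596, 3.417, 7.904)
continuing one RK4 step at a time; state shown every 40 steps (Δt=0.2):
t=0.200: state=(3.999, 4.512, 6.967)
t=0.400: state=(5.279, 5.912, 7.957)
t=0.600: state=(5.886, 5.750, 10.007)
t=0.800: state=(4.981, 4.401, 10.108)
t=1.000: state=(4.178, 4.017, 8.756)
t=1.200: state=(4.330, 4.606, 7.910)
t=1.400: state=(5.048, 5.411, 8.337)
t=1.600: state=(5.448, 5.430, 9.437)
t=1.800: state=(5.041, 4.731, 9.666)
t=2.000: state=(4.542, 4.407, 8.965)
t=2.200: state=(4.559, 4.696, 8.411)
t=2.400: state=(4.948, 5.154, 8.584)
t=2.600: state=(5.196, 5.209, 9.175)
t=2.800: state=(5.013, 4.852, 9.367)
t=3.000: state=(4.724, 4.631, 9.016)
t=3.200: state=(4.700, 4.764, 8.676)
t=3.400: state=(4.906, 5.021, 8.736)
t=3.600: state=(5.057, 5.075, 9.053)
t=3.800: state=(4.977, 4.894, 9.188)
t=4.000: state=(4.814, 4.755, 9.017)
t=4.200: state=(4.783, 4.811, 8.816)
t=4.400: state=(4.890, 4.954, 8.828)
t=4.565: state=(4.973, 5.001, 8.966)
largest grid value and its neighbours: z(0.700)=10.37642, z(0.705)=10.37677, z(0.710)=10.37547
parabola through these three points peaks at t≈0.704 with z≈10.37684

max z = 10.377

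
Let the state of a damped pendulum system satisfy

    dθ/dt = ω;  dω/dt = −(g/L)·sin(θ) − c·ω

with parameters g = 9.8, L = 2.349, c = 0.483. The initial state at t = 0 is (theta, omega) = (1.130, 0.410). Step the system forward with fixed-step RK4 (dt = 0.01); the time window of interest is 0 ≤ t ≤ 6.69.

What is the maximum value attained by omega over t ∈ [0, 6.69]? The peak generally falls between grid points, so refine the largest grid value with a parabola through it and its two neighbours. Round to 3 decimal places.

max omega = 1.267

t=0.000: state=(1.130, 0.410)
step 1 (dt=0.01): k1=(0.410, -3.971), k2=(0.390, -3.965), k3=(0.390, -3.965), k4=(0.370, -3.959); state += dt/6·(k1+2k2+2k3+k4)
t=0.010: state=(1.134, 0.370)
t=0.020: state=(1.137, 0.331)
t=0.030: state=(1.141, 0.291)
continuing one RK4 step at a time; state shown every 25 steps (Δt=0.25):
t=0.250: state=(1.113, -0.530)
t=0.500: state=(0.879, -1.299)
t=0.750: state=(0.488, -1.772)
t=1.000: state=(0.029, -1.816)
t=1.250: state=(-0.384, -1.426)
t=1.500: state=(-0.661, -0.761)
t=1.750: state=(-0.758, -0.022)
t=2.000: state=(-0.679, 0.636)
t=2.250: state=(-0.457, 1.097)
t=2.500: state=(-0.154, 1.267)
t=2.750: state=(0.150, 1.119)
t=3.000: state=(0.384, 0.723)
t=3.250: state=(0.502, 0.209)
t=3.500: state=(0.490, -0.291)
t=3.750: state=(0.366, -0.671)
t=4.000: state=(0.171, -0.857)
t=4.250: state=(-0.043, -0.819)
t=4.500: state=(-0.223, -0.589)
t=4.750: state=(-0.329, -0.247)
t=5.000: state=(-0.345, 0.113)
t=5.250: state=(-0.278, 0.406)
t=5.500: state=(-0.153, 0.572)
t=5.750: state=(-0.005, 0.583)
t=6.000: state=(0.127, 0.453)
t=6.250: state=(0.213, 0.230)
t=6.500: state=(0.239, -0.022)
t=6.690: state=(0.218, -0.194)
largest grid value and its neighbours: omega(2.500)=1.26712, omega(2.510)=1.26716, omega(2.520)=1.26667
parabola through these three points peaks at t≈2.506 with omega≈1.26721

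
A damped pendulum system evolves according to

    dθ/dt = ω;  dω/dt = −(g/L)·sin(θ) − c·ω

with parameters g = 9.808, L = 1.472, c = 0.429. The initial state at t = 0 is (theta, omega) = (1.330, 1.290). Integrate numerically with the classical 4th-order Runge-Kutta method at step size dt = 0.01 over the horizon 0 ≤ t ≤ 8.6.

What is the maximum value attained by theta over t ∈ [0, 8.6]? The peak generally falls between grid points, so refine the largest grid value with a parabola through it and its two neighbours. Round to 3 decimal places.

max theta = 1.450

t=0.000: state=(1.330, 1.290)
step 1 (dt=0.01): k1=(1.290, -7.024), k2=(1.255, -7.019), k3=(1.255, -7.019), k4=(1.220, -7.014); state += dt/6·(k1+2k2+2k3+k4)
t=0.010: state=(1.343, 1.220)
t=0.020: state=(1.354, 1.150)
t=0.030: state=(1.366, 1.080)
continuing one RK4 step at a time; state shown every 50 steps (Δt=0.5):
t=0.500: state=(1.146, -1.886)
t=1.000: state=(-0.201, -2.822)
t=1.500: state=(-1.048, -0.298)
t=2.000: state=(-0.541, 2.051)
t=2.500: state=(0.509, 1.584)
t=3.000: state=(0.734, -0.700)
t=3.500: state=(0.024, -1.734)
t=4.000: state=(-0.577, -0.399)
t=4.500: state=(-0.341, 1.168)
t=5.000: state=(0.280, 0.973)
t=5.500: state=(0.424, -0.420)
t=6.000: state=(0.001, -1.017)
t=6.500: state=(-0.342, -0.192)
t=7.000: state=(-0.179, 0.719)
t=7.500: state=(0.183, 0.530)
t=8.000: state=(0.238, -0.307)
t=8.500: state=(-0.025, -0.587)
t=8.600: state=(-0.081, -0.527)
largest grid value and its neighbours: theta(0.180)=1.45004, theta(0.190)=1.45027, theta(0.200)=1.44983
parabola through these three points peaks at t≈0.188 with theta≈1.45028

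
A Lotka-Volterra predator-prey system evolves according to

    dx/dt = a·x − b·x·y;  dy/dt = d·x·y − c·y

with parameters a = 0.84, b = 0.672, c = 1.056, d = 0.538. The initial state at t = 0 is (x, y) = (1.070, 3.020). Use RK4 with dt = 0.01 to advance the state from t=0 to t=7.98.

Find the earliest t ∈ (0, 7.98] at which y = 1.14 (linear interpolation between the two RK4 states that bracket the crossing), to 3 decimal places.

t=0.000: state=(1.070, 3.020)
step 1 (dt=0.01): k1=(-1.273, -1.451), k2=(-1.260, -1.457), k3=(-1.260, -1.457), k4=(-1.247, -1.464); state += dt/6·(k1+2k2+2k3+k4)
t=0.010: state=(1.057, 3.005)
t=0.020: state=(1.045, 2.991)
t=0.030: state=(1.033, 2.976)
continuing one RK4 step at a time; state shown every 50 steps (Δt=0.5):
t=0.500: state=(0.673, 2.231)
t=1.000: state=(0.546, 1.545)
t=1.390: state=(0.534, 1.145)
next step: t=1.400: state=(0.535, 1.136) — y has crossed 1.14
linear interpolation between t=1.390 (1.14500) and t=1.400 (1.13624) → t≈1.396

t = 1.396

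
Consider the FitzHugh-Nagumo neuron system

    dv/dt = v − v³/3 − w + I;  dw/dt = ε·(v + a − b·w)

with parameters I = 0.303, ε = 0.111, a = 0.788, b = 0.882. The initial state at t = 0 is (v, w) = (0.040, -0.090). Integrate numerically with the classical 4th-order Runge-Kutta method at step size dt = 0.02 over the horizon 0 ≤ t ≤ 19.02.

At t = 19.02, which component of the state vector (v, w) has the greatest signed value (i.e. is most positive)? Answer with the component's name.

largest component: w

t=0.000: state=(0.040, -0.090)
step 1 (dt=0.02): k1=(0.433, 0.101), k2=(0.436, 0.101), k3=(0.436, 0.101), k4=(0.440, 0.101); state += dt/6·(k1+2k2+2k3+k4)
t=0.020: state=(0.049, -0.088)
t=0.040: state=(0.058, -0.086)
t=0.060: state=(0.067, -0.084)
continuing one RK4 step at a time; state shown every 50 steps (Δt=1):
t=1.000: state=(0.674, 0.036)
t=2.000: state=(1.449, 0.232)
t=3.000: state=(1.648, 0.462)
t=4.000: state=(1.580, 0.674)
t=5.000: state=(1.460, 0.855)
t=6.000: state=(1.321, 1.006)
t=7.000: state=(1.156, 1.127)
t=8.000: state=(0.945, 1.216)
t=9.000: state=(0.623, 1.270)
t=10.000: state=(-0.033, 1.271)
t=11.000: state=(-1.417, 1.162)
t=12.000: state=(-1.972, 0.945)
t=13.000: state=(-1.941, 0.733)
t=14.000: state=(-1.871, 0.546)
t=15.000: state=(-1.802, 0.384)
t=16.000: state=(-1.736, 0.245)
t=17.000: state=(-1.672, 0.125)
t=18.000: state=(-1.610, 0.024)
t=19.000: state=(-1.551, -0.062)
t=19.020: state=(-1.550, -0.064)
compare at T: v=-1.550, w=-0.064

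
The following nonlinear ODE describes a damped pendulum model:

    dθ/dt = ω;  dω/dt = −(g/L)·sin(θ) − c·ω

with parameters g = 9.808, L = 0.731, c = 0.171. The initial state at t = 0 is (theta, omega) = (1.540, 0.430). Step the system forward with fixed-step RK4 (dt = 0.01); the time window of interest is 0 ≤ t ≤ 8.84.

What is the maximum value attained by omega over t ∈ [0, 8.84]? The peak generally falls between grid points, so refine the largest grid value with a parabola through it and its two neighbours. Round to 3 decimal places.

t=0.000: state=(1.540, 0.430)
step 1 (dt=0.01): k1=(0.430, -13.484), k2=(0.363, -13.474), k3=(0.363, -13.474), k4=(0.295, -13.463); state += dt/6·(k1+2k2+2k3+k4)
t=0.010: state=(1.544, 0.295)
t=0.020: state=(1.546, 0.161)
t=0.030: state=(1.547, 0.026)
continuing one RK4 step at a time; state shown every 50 steps (Δt=0.5):
t=0.500: state=(0.215, -4.891)
t=1.000: state=(-1.400, -0.327)
t=1.500: state=(-0.096, 4.551)
t=2.000: state=(1.281, -0.113)
t=2.500: state=(-0.099, -4.178)
t=3.000: state=(-1.149, 0.759)
t=3.500: state=(0.326, 3.657)
t=4.000: state=(0.978, -1.495)
t=4.500: state=(-0.542, -2.932)
t=5.000: state=(-0.751, 2.189)
t=5.500: state=(0.708, 2.019)
t=6.000: state=(0.470, -2.690)
t=6.500: state=(-0.793, -0.990)
t=7.000: state=(-0.159, 2.852)
t=7.500: state=(0.778, -0.055)
t=8.000: state=(-0.141, -2.601)
t=8.500: state=(-0.660, 0.998)
t=8.840: state=(0.017, 2.480)
largest grid value and its neighbours: omega(1.500)=4.55091, omega(1.510)=4.55295, omega(1.520)=4.54890
parabola through these three points peaks at t≈1.508 with omega≈4.55304

max omega = 4.553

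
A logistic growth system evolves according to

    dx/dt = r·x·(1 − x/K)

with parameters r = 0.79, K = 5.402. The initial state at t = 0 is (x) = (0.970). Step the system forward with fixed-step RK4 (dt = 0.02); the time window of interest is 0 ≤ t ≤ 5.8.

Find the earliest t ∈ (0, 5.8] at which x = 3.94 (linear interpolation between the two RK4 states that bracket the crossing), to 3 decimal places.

t = 3.178

t=0.000: state=(0.970)
step 1 (dt=0.02): k1=(0.629), k2=(0.632), k3=(0.632), k4=(0.635); state += dt/6·(k1+2k2+2k3+k4)
t=0.020: state=(0.983)
t=0.040: state=(0.995)
t=0.060: state=(1.008)
continuing one RK4 step at a time; state shown every 10 steps (Δt=0.2):
t=0.200: state=(1.102)
t=0.400: state=(1.247)
t=0.600: state=(1.405)
t=0.800: state=(1.576)
t=1.000: state=(1.758)
t=1.200: state=(1.950)
t=1.400: state=(2.151)
t=1.600: state=(2.358)
t=1.800: state=(2.570)
t=2.000: state=(2.783)
t=2.200: state=(2.995)
t=2.400: state=(3.204)
t=2.600: state=(3.406)
t=2.800: state=(3.601)
t=3.000: state=(3.785)
t=3.160: state=(3.925)
next step: t=3.180: state=(3.942) — x has crossed 3.94
linear interpolation between t=3.160 (3.92472) and t=3.180 (3.94161) → t≈3.178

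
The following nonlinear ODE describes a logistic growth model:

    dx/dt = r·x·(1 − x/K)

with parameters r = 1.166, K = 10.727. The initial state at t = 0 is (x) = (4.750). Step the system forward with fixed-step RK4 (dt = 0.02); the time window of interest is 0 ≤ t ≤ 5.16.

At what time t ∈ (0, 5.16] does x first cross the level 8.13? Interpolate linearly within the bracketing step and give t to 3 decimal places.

t = 1.176

t=0.000: state=(4.750)
step 1 (dt=0.02): k1=(3.086), k2=(3.090), k3=(3.090), k4=(3.094); state += dt/6·(k1+2k2+2k3+k4)
t=0.020: state=(4.812)
t=0.040: state=(4.874)
t=0.060: state=(4.936)
continuing one RK4 step at a time; state shown every 10 steps (Δt=0.2):
t=0.200: state=(5.373)
t=0.400: state=(5.995)
t=0.600: state=(6.601)
t=0.800: state=(7.175)
t=1.000: state=(7.706)
t=1.160: state=(8.094)
next step: t=1.180: state=(8.140) — x has crossed 8.13
linear interpolation between t=1.160 (8.09358) and t=1.180 (8.13964) → t≈1.176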